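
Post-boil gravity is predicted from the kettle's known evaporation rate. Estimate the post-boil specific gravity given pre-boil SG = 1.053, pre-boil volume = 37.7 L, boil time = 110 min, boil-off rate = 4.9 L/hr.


V_post = V_pre − rate·(t/60);  SG_post = 1 + (SG_pre−1)·V_pre/V_post
V_post = 37.7 − 4.9·(110/60) = 28.7167
SG_post = 1 + (1.053 − 1)·37.7/28.7167

1.0696


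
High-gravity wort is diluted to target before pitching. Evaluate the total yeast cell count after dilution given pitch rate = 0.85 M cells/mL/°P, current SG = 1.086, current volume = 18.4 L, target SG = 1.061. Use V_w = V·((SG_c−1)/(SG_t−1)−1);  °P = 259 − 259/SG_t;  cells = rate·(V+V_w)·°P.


V_w = 18.4·((1.086−1)/(1.061−1)−1) = 7.5410
V_final = 18.4 + 7.5410 = 25.9410
°P = 259 − 259/1.061 = 14.8907
cells = 0.85·25.9410·14.8907

328.3368 billion cells


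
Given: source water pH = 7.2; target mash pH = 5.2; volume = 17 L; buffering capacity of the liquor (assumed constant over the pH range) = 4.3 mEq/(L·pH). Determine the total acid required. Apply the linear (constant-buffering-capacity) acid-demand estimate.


acid = buffering capacity · (pH_source − pH_target) · V
acid = 4.3 · (7.2 − 5.2) · 17

146.2000 mEq


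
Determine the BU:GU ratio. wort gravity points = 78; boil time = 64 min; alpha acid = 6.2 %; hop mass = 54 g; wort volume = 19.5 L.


U = 1.65·0.000125^(GP/1000)·(1−e^(−0.04t))/4.15;  IBU = (α/100)·m·U·1000/V;  BU:GU = IBU/GP
U = 1.65·0.000125^(78/1000)·(1−e^(−0.04·64))/4.15 = 0.1820
IBU = (6.2/100)·54·0.1820·1000/19.5 = 31.2467
BU:GU = 31.2467/78

0.4006


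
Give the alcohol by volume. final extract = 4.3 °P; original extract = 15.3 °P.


SG = 259/(259 − P);  ABV = (OG − FG)·131.25
OG = 259/(259 − 15.3) = 1.0628
FG = 259/(259 − 4.3) = 1.0169
ABV = (1.0628 − 1.0169)·131.25

6.0243 % ABV


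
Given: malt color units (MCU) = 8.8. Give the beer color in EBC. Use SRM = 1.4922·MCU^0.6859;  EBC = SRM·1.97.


SRM = 1.4922·8.8^0.6859 = 6.6320
EBC = 6.6320·1.97

13.0651 EBC


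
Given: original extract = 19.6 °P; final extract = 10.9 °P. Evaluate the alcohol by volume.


SG = 259/(259 − P);  ABV = (OG − FG)·131.25
OG = 259/(259 − 19.6) = 1.0819
FG = 259/(259 − 10.9) = 1.0439
ABV = (1.0819 − 1.0439)·131.25

4.9793 % ABV


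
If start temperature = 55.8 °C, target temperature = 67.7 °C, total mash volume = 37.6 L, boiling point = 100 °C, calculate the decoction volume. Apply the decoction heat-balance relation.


V_dec = V_total·(T_target − T_start)/(T_boil − T_start)
V_dec = 37.6·(67.7 − 55.8)/(100 − 55.8)

10.1231 L


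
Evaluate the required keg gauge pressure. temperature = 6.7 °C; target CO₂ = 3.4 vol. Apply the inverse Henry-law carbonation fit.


psi = vols/(0.01821 + 0.09011·e^(−0.04·T)) − 14.695
psi = 3.4/(0.01821 + 0.09011·e^(−0.04·6.7)) − 14.695

24.3245 psi


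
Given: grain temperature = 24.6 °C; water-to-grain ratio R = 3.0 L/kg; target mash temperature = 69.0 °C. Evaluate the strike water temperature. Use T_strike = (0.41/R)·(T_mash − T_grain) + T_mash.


T_strike = (0.41/3.0)·(69.0 − 24.6) + 69.0

75.0680 °C


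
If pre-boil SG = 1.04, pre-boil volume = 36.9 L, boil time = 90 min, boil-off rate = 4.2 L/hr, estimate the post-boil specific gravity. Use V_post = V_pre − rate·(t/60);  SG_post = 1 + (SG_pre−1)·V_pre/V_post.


V_post = 36.9 − 4.2·(90/60) = 30.6000
SG_post = 1 + (1.04 − 1)·36.9/30.6000

1.0482


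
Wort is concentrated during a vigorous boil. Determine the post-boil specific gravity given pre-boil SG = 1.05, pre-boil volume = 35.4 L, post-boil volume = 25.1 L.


SG_post = 1 + (SG_pre − 1)·V_pre/V_post
pts_pre = (1.05 − 1)·1000 = 50.0000
pts_post = 50.0000·35.4/25.1 = 70.5179
SG_post = 1 + 70.5179/1000

1.0705


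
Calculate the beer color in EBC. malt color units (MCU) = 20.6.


SRM = 1.4922·MCU^0.6859;  EBC = SRM·1.97
SRM = 1.4922·20.6^0.6859 = 11.8853
EBC = 11.8853·1.97

23.4140 EBC


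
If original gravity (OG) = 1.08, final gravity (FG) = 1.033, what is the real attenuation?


AA = (OG−FG)/(OG−1)·100;  RA = AA·0.8192
AA = (1.08 − 1.033)/(1.08 − 1)·100 = 58.7500
RA = 58.7500·0.8192

48.1280 %


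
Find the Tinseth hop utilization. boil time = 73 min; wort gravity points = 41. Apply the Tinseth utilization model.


U = 1.65·0.000125^(GP/1000) · (1 − e^(−0.04·t))/4.15
bigness = 1.65·0.000125^(41/1000) = 1.1415
boil_factor = (1 − e^(−0.04·73))/4.15 = 0.2280
U = 1.1415 · 0.2280

0.2602


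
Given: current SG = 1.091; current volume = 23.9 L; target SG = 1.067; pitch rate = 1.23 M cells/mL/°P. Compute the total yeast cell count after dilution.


V_w = V·((SG_c−1)/(SG_t−1)−1);  °P = 259 − 259/SG_t;  cells = rate·(V+V_w)·°P
V_w = 23.9·((1.091−1)/(1.067−1)−1) = 8.5612
V_final = 23.9 + 8.5612 = 32.4612
°P = 259 − 259/1.067 = 16.2634
cells = 1.23·32.4612·16.2634

649.3514 billion cells


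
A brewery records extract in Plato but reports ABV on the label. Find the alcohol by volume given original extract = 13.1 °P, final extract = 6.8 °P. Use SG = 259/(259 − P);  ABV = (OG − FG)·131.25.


OG = 259/(259 − 13.1) = 1.0533
FG = 259/(259 − 6.8) = 1.0270
ABV = (1.0533 − 1.0270)·131.25

3.4533 % ABV


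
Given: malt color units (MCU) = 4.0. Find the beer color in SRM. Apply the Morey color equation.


SRM = 1.4922 · MCU^0.6859
SRM = 1.4922 · 4.0^0.6859

3.8617 SRM


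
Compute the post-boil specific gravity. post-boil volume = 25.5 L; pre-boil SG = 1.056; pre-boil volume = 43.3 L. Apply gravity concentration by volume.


SG_post = 1 + (SG_pre − 1)·V_pre/V_post
pts_pre = (1.056 − 1)·1000 = 56.0000
pts_post = 56.0000·43.3/25.5 = 95.0902
SG_post = 1 + 95.0902/1000

1.0951


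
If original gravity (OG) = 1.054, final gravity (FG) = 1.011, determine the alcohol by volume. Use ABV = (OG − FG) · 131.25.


ABV = (1.054 − 1.011) · 131.25

5.6438 % ABV


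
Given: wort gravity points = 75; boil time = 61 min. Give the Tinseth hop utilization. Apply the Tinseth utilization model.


U = 1.65·0.000125^(GP/1000) · (1 − e^(−0.04·t))/4.15
bigness = 1.65·0.000125^(75/1000) = 0.8409
boil_factor = (1 − e^(−0.04·61))/4.15 = 0.2200
U = 0.8409 · 0.2200

0.1850


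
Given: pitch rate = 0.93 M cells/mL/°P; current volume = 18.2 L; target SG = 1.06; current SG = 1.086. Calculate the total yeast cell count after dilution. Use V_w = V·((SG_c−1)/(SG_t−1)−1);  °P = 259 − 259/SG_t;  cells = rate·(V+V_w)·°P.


V_w = 18.2·((1.086−1)/(1.06−1)−1) = 7.8867
V_final = 18.2 + 7.8867 = 26.0867
°P = 259 − 259/1.06 = 14.6604
cells = 0.93·26.0867·14.6604

355.6696 billion cells


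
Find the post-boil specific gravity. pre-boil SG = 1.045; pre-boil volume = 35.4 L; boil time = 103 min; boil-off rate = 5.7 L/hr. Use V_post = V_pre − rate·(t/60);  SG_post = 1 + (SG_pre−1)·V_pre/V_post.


V_post = 35.4 − 5.7·(103/60) = 25.6150
SG_post = 1 + (1.045 − 1)·35.4/25.6150

1.0622


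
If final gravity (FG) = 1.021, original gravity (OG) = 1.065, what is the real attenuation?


AA = (OG−FG)/(OG−1)·100;  RA = AA·0.8192
AA = (1.065 − 1.021)/(1.065 − 1)·100 = 67.6923
RA = 67.6923·0.8192

55.4535 %


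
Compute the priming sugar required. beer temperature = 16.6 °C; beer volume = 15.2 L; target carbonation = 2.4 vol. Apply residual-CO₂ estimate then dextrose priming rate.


residual = 14.695·(0.01821 + 0.09011·e^(−0.04·T));  sugar = (target − residual)·4.0·V
residual = 14.695·(0.01821 + 0.09011·e^(−0.04·16.6)) = 0.9493
sugar = (2.4 − 0.9493)·4.0·15.2

88.2049 g


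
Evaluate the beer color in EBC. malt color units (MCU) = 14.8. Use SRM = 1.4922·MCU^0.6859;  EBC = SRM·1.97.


SRM = 1.4922·14.8^0.6859 = 9.4735
EBC = 9.4735·1.97

18.6628 EBC


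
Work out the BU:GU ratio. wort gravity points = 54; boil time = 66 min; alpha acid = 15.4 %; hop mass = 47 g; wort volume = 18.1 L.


U = 1.65·0.000125^(GP/1000)·(1−e^(−0.04t))/4.15;  IBU = (α/100)·m·U·1000/V;  BU:GU = IBU/GP
U = 1.65·0.000125^(54/1000)·(1−e^(−0.04·66))/4.15 = 0.2273
IBU = (15.4/100)·47·0.2273·1000/18.1 = 90.8774
BU:GU = 90.8774/54

1.6829


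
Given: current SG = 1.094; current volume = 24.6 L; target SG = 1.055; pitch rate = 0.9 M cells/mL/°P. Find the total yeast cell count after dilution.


V_w = V·((SG_c−1)/(SG_t−1)−1);  °P = 259 − 259/SG_t;  cells = rate·(V+V_w)·°P
V_w = 24.6·((1.094−1)/(1.055−1)−1) = 17.4436
V_final = 24.6 + 17.4436 = 42.0436
°P = 259 − 259/1.055 = 13.5024
cells = 0.9·42.0436·13.5024

510.9198 billion cells


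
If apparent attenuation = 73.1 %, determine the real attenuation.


RA = AA · 0.8192
RA = 73.1 · 0.8192

59.8835 %


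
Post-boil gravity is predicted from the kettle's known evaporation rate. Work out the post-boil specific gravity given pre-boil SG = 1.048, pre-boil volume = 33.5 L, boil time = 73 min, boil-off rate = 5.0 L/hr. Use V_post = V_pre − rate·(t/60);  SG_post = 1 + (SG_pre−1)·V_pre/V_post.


V_post = 33.5 − 5.0·(73/60) = 27.4167
SG_post = 1 + (1.048 − 1)·33.5/27.4167

1.0587


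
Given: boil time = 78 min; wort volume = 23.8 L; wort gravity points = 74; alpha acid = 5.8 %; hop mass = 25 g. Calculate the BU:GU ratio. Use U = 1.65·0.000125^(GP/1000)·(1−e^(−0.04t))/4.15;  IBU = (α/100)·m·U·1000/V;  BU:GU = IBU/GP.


U = 1.65·0.000125^(74/1000)·(1−e^(−0.04·78))/4.15 = 0.1954
IBU = (5.8/100)·25·0.1954·1000/23.8 = 11.9065
BU:GU = 11.9065/74

0.1609


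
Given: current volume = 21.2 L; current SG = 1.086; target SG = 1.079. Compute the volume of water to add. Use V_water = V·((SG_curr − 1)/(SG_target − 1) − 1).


V_water = 21.2·((1.086 − 1)/(1.079 − 1) − 1)

1.8785 L


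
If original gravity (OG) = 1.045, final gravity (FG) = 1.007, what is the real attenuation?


AA = (OG−FG)/(OG−1)·100;  RA = AA·0.8192
AA = (1.045 − 1.007)/(1.045 − 1)·100 = 84.4444
RA = 84.4444·0.8192

69.1769 %


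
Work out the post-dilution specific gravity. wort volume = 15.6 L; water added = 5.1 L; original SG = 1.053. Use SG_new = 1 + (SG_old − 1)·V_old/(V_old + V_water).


pts = (1.053 − 1)·1000·15.6/(15.6 + 5.1) = 39.9420
SG_new = 1 + 39.9420/1000

1.0399


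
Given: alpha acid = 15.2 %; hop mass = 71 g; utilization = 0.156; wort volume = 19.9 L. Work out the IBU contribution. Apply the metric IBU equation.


IBU = (α/100)·mass·U·1000 / V
IBU = (15.2/100)·71·0.156·1000 / 19.9

84.6006 IBU


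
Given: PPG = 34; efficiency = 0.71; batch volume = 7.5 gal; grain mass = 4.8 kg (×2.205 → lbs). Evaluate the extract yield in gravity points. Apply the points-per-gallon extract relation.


points = lbs × PPG × eff / vol
lbs = 4.8 × 2.205 = 10.5840
points = 10.5840 × 34 × 0.71 / 7.5

34.0664 points


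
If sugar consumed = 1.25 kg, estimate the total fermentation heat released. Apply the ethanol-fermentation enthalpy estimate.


Q = m_sugar · 590 kJ/kg
Q = 1.25 · 590

737.5000 kJ


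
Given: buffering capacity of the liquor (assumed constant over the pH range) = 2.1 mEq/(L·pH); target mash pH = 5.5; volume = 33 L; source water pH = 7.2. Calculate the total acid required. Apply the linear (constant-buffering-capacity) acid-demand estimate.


acid = buffering capacity · (pH_source − pH_target) · V
acid = 2.1 · (7.2 − 5.5) · 33

117.8100 mEq


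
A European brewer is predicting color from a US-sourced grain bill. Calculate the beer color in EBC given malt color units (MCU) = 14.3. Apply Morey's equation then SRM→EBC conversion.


SRM = 1.4922·MCU^0.6859;  EBC = SRM·1.97
SRM = 1.4922·14.3^0.6859 = 9.2528
EBC = 9.2528·1.97

18.2280 EBC


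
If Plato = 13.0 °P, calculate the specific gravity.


SG = 259/(259 − P)
SG = 259/(259 − 13.0)

1.0528


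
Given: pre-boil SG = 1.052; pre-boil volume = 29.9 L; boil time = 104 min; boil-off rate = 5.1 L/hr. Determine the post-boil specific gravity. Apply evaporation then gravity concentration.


V_post = V_pre − rate·(t/60);  SG_post = 1 + (SG_pre−1)·V_pre/V_post
V_post = 29.9 − 5.1·(104/60) = 21.0600
SG_post = 1 + (1.052 − 1)·29.9/21.0600

1.0738


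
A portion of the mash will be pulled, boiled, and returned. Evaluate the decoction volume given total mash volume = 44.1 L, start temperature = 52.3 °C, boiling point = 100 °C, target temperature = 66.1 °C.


V_dec = V_total·(T_target − T_start)/(T_boil − T_start)
V_dec = 44.1·(66.1 − 52.3)/(100 − 52.3)

12.7585 L


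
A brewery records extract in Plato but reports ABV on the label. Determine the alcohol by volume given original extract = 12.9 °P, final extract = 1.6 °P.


SG = 259/(259 − P);  ABV = (OG − FG)·131.25
OG = 259/(259 − 12.9) = 1.0524
FG = 259/(259 − 1.6) = 1.0062
ABV = (1.0524 − 1.0062)·131.25

6.0640 % ABV


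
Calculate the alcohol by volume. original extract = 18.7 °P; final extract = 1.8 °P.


SG = 259/(259 − P);  ABV = (OG − FG)·131.25
OG = 259/(259 − 18.7) = 1.0778
FG = 259/(259 − 1.8) = 1.0070
ABV = (1.0778 − 1.0070)·131.25

9.2952 % ABV


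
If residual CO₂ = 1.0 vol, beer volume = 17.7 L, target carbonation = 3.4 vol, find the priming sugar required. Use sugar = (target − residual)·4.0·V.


sugar = (3.4 − 1.0)·4.0·17.7

169.9200 g


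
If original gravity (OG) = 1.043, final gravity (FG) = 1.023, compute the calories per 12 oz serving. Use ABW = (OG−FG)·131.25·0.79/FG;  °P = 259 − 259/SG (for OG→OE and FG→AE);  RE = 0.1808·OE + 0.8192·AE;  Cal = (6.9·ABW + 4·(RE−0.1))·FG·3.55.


ABW = (1.043 − 1.023)·131.25·0.79/1.023 = 2.0271
OE = 259 − 259/1.043 = 10.6779 °P
AE = 259 − 259/1.023 = 5.8231 °P
RE = 0.1808·10.6779 + 0.8192·5.8231 = 6.7008 °P
Cal = (6.9·2.0271 + 4·(6.7008−0.1))·1.023·3.55

146.6839 kcal


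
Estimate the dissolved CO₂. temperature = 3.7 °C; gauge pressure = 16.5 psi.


vols = (P + 14.695)·(0.01821 + 0.09011·e^(−0.04·T))
vols = (16.5 + 14.695)·(0.01821 + 0.09011·e^(−0.04·3.7))

2.9923 volumes


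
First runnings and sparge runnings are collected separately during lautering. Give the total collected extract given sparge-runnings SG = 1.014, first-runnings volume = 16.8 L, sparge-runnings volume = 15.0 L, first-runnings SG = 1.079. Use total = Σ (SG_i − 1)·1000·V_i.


first = (1.079 − 1)·1000·16.8 = 1327.2000
sparge = (1.014 − 1)·1000·15.0 = 210.0000
total = 1327.2000 + 210.0000

1537.2000 gravity·L


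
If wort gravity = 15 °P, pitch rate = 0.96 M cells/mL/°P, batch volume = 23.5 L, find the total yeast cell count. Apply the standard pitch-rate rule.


cells (billions) = rate · V_L · °P
cells = 0.96 · 23.5 · 15

338.4000 billion cells


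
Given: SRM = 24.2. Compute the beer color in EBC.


EBC = SRM · 1.97
EBC = 24.2 · 1.97

47.6740 EBC


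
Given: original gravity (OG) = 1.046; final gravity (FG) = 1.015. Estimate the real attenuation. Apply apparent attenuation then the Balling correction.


AA = (OG−FG)/(OG−1)·100;  RA = AA·0.8192
AA = (1.046 − 1.015)/(1.046 − 1)·100 = 67.3913
RA = 67.3913·0.8192

55.2070 %


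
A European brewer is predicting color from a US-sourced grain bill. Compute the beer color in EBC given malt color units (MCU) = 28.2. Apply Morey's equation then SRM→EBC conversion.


SRM = 1.4922·MCU^0.6859;  EBC = SRM·1.97
SRM = 1.4922·28.2^0.6859 = 14.7419
EBC = 14.7419·1.97

29.0415 EBC


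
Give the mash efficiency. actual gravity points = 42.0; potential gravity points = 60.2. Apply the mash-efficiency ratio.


efficiency = actual / potential × 100
efficiency = 42.0 / 60.2 × 100

69.7674 %


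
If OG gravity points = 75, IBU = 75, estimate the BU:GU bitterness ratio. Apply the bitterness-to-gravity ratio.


BU:GU = IBU / OG_points
BU:GU = 75 / 75

1.0000


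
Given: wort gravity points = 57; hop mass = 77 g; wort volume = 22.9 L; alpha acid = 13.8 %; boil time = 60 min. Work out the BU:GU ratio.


U = 1.65·0.000125^(GP/1000)·(1−e^(−0.04t))/4.15;  IBU = (α/100)·m·U·1000/V;  BU:GU = IBU/GP
U = 1.65·0.000125^(57/1000)·(1−e^(−0.04·60))/4.15 = 0.2166
IBU = (13.8/100)·77·0.2166·1000/22.9 = 100.5062
BU:GU = 100.5062/57

1.7633


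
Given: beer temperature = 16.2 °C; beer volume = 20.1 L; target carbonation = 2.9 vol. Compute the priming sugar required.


residual = 14.695·(0.01821 + 0.09011·e^(−0.04·T));  sugar = (target − residual)·4.0·V
residual = 14.695·(0.01821 + 0.09011·e^(−0.04·16.2)) = 0.9603
sugar = (2.9 − 0.9603)·4.0·20.1

155.9555 g


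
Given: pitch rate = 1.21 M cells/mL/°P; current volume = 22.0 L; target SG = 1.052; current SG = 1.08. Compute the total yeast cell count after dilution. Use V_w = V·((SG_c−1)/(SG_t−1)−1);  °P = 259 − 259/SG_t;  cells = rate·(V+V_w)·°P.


V_w = 22.0·((1.08−1)/(1.052−1)−1) = 11.8462
V_final = 22.0 + 11.8462 = 33.8462
°P = 259 − 259/1.052 = 12.8023
cells = 1.21·33.8462·12.8023

524.3027 billion cells


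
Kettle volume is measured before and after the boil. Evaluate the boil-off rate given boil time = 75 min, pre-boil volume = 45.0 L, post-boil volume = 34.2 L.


rate = (V_pre − V_post) / (t_min/60)
rate = (45.0 − 34.2) / (75/60)

8.6400 L/hr


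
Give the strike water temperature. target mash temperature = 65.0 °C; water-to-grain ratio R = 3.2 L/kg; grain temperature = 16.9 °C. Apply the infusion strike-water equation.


T_strike = (0.41/R)·(T_mash − T_grain) + T_mash
T_strike = (0.41/3.2)·(65.0 − 16.9) + 65.0

71.1628 °C


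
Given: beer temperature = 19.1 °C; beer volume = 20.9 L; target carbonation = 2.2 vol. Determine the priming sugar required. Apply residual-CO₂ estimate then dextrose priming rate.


residual = 14.695·(0.01821 + 0.09011·e^(−0.04·T));  sugar = (target − residual)·4.0·V
residual = 14.695·(0.01821 + 0.09011·e^(−0.04·19.1)) = 0.8844
sugar = (2.2 − 0.8844)·4.0·20.9

109.9848 g


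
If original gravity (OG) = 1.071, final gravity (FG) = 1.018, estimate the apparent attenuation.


AA = (OG − FG)/(OG − 1) · 100
AA = (1.071 − 1.018)/(1.071 − 1) · 100

74.6479 %


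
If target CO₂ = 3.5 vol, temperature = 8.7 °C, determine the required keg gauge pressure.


psi = vols/(0.01821 + 0.09011·e^(−0.04·T)) − 14.695
psi = 3.5/(0.01821 + 0.09011·e^(−0.04·8.7)) − 14.695

28.0732 psi


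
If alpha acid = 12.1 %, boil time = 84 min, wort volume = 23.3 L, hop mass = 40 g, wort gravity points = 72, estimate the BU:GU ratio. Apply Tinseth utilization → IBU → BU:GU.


U = 1.65·0.000125^(GP/1000)·(1−e^(−0.04t))/4.15;  IBU = (α/100)·m·U·1000/V;  BU:GU = IBU/GP
U = 1.65·0.000125^(72/1000)·(1−e^(−0.04·84))/4.15 = 0.2009
IBU = (12.1/100)·40·0.2009·1000/23.3 = 41.7397
BU:GU = 41.7397/72

0.5797


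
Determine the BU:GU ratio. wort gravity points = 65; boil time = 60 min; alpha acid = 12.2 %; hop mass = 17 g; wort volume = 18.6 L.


U = 1.65·0.000125^(GP/1000)·(1−e^(−0.04t))/4.15;  IBU = (α/100)·m·U·1000/V;  BU:GU = IBU/GP
U = 1.65·0.000125^(65/1000)·(1−e^(−0.04·60))/4.15 = 0.2016
IBU = (12.2/100)·17·0.2016·1000/18.6 = 22.4765
BU:GU = 22.4765/65

0.3458


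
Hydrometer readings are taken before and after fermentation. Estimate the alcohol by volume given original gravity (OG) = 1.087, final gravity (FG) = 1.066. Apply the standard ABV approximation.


ABV = (OG − FG) · 131.25
ABV = (1.087 − 1.066) · 131.25

2.7562 % ABV


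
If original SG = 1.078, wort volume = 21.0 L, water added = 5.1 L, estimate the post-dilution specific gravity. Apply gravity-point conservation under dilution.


SG_new = 1 + (SG_old − 1)·V_old/(V_old + V_water)
pts = (1.078 − 1)·1000·21.0/(21.0 + 5.1) = 62.7586
SG_new = 1 + 62.7586/1000

1.0628


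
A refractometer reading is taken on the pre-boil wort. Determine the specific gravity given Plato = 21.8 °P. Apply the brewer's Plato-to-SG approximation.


SG = 259/(259 − P)
SG = 259/(259 − 21.8)

1.0919


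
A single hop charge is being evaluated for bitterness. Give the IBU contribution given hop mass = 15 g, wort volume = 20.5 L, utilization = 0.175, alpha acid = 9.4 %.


IBU = (α/100)·mass·U·1000 / V
IBU = (9.4/100)·15·0.175·1000 / 20.5

12.0366 IBU


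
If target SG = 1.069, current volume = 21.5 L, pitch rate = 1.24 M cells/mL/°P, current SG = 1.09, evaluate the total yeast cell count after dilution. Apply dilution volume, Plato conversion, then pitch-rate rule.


V_w = V·((SG_c−1)/(SG_t−1)−1);  °P = 259 − 259/SG_t;  cells = rate·(V+V_w)·°P
V_w = 21.5·((1.09−1)/(1.069−1)−1) = 6.5435
V_final = 21.5 + 6.5435 = 28.0435
°P = 259 − 259/1.069 = 16.7175
cells = 1.24·28.0435·16.7175

581.3326 billion cells


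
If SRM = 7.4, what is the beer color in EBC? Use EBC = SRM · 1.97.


EBC = 7.4 · 1.97

14.5780 EBC


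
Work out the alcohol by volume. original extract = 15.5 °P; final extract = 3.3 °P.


SG = 259/(259 − P);  ABV = (OG − FG)·131.25
OG = 259/(259 − 15.5) = 1.0637
FG = 259/(259 − 3.3) = 1.0129
ABV = (1.0637 − 1.0129)·131.25

6.6608 % ABV


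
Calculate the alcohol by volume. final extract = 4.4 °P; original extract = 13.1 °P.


SG = 259/(259 − P);  ABV = (OG − FG)·131.25
OG = 259/(259 − 13.1) = 1.0533
FG = 259/(259 − 4.4) = 1.0173
ABV = (1.0533 − 1.0173)·131.25

4.7239 % ABV


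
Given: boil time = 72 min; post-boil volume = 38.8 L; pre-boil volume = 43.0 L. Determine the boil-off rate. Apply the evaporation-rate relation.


rate = (V_pre − V_post) / (t_min/60)
rate = (43.0 − 38.8) / (72/60)

3.5000 L/hr


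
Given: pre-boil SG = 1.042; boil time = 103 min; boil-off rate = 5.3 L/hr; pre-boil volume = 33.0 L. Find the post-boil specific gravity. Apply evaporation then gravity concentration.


V_post = V_pre − rate·(t/60);  SG_post = 1 + (SG_pre−1)·V_pre/V_post
V_post = 33.0 − 5.3·(103/60) = 23.9017
SG_post = 1 + (1.042 − 1)·33.0/23.9017

1.0580


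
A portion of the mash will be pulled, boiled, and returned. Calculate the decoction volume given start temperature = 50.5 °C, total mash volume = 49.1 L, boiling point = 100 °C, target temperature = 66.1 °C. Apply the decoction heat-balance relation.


V_dec = V_total·(T_target − T_start)/(T_boil − T_start)
V_dec = 49.1·(66.1 − 50.5)/(100 − 50.5)

15.4739 L


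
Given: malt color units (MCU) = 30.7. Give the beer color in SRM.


SRM = 1.4922 · MCU^0.6859
SRM = 1.4922 · 30.7^0.6859

15.6263 SRM


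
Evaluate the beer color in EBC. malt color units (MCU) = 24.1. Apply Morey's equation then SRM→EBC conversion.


SRM = 1.4922·MCU^0.6859;  EBC = SRM·1.97
SRM = 1.4922·24.1^0.6859 = 13.2359
EBC = 13.2359·1.97

26.0747 EBC


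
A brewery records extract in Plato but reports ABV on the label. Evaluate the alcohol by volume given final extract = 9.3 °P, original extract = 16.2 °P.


SG = 259/(259 − P);  ABV = (OG − FG)·131.25
OG = 259/(259 − 16.2) = 1.0667
FG = 259/(259 − 9.3) = 1.0372
ABV = (1.0667 − 1.0372)·131.25

3.8688 % ABV


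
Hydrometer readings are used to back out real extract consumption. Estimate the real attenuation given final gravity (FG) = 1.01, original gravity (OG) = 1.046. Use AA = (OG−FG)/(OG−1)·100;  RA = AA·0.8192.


AA = (1.046 − 1.01)/(1.046 − 1)·100 = 78.2609
RA = 78.2609·0.8192

64.1113 %


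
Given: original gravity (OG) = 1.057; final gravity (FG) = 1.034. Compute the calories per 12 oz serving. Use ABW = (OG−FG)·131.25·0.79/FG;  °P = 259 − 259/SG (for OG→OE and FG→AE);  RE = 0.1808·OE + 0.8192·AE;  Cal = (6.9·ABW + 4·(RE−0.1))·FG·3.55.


ABW = (1.057 − 1.034)·131.25·0.79/1.034 = 2.3064
OE = 259 − 259/1.057 = 13.9669 °P
AE = 259 − 259/1.034 = 8.5164 °P
RE = 0.1808·13.9669 + 0.8192·8.5164 = 9.5019 °P
Cal = (6.9·2.3064 + 4·(9.5019−0.1))·1.034·3.55

196.4619 kcal


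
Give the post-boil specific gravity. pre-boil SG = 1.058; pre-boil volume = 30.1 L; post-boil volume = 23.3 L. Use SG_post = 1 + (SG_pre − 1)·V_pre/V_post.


pts_pre = (1.058 − 1)·1000 = 58.0000
pts_post = 58.0000·30.1/23.3 = 74.9270
SG_post = 1 + 74.9270/1000

1.0749


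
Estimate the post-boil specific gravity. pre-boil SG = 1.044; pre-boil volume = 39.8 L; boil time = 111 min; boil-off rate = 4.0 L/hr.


V_post = V_pre − rate·(t/60);  SG_post = 1 + (SG_pre−1)·V_pre/V_post
V_post = 39.8 − 4.0·(111/60) = 32.4000
SG_post = 1 + (1.044 − 1)·39.8/32.4000

1.0540


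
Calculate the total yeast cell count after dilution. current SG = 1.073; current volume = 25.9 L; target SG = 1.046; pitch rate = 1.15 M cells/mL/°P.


V_w = V·((SG_c−1)/(SG_t−1)−1);  °P = 259 − 259/SG_t;  cells = rate·(V+V_w)·°P
V_w = 25.9·((1.073−1)/(1.046−1)−1) = 15.2022
V_final = 25.9 + 15.2022 = 41.1022
°P = 259 − 259/1.046 = 11.3901
cells = 1.15·41.1022·11.3901

538.3795 billion cells


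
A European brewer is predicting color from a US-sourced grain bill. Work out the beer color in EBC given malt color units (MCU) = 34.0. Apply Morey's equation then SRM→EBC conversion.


SRM = 1.4922·MCU^0.6859;  EBC = SRM·1.97
SRM = 1.4922·34.0^0.6859 = 16.7598
EBC = 16.7598·1.97

33.0168 EBC


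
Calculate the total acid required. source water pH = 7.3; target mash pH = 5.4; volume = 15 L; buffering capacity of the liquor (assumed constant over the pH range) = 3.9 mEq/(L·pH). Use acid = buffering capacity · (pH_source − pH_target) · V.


acid = 3.9 · (7.3 − 5.4) · 15

111.1500 mEq


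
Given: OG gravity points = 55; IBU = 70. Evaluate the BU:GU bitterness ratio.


BU:GU = IBU / OG_points
BU:GU = 70 / 55

1.2727


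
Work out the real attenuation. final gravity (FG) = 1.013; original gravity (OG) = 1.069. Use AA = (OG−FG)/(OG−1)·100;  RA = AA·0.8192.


AA = (1.069 − 1.013)/(1.069 − 1)·100 = 81.1594
RA = 81.1594·0.8192

66.4858 %


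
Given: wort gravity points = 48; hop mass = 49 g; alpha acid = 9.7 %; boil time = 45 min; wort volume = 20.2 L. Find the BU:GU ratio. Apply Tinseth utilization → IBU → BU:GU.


U = 1.65·0.000125^(GP/1000)·(1−e^(−0.04t))/4.15;  IBU = (α/100)·m·U·1000/V;  BU:GU = IBU/GP
U = 1.65·0.000125^(48/1000)·(1−e^(−0.04·45))/4.15 = 0.2156
IBU = (9.7/100)·49·0.2156·1000/20.2 = 50.7265
BU:GU = 50.7265/48

1.0568


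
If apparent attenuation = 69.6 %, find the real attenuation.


RA = AA · 0.8192
RA = 69.6 · 0.8192

57.0163 %


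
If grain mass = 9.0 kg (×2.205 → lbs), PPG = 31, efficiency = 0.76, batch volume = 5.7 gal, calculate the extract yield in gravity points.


points = lbs × PPG × eff / vol
lbs = 9.0 × 2.205 = 19.8450
points = 19.8450 × 31 × 0.76 / 5.7

82.0260 points


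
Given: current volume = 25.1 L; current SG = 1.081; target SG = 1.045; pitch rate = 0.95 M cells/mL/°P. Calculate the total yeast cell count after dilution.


V_w = V·((SG_c−1)/(SG_t−1)−1);  °P = 259 − 259/SG_t;  cells = rate·(V+V_w)·°P
V_w = 25.1·((1.081−1)/(1.045−1)−1) = 20.0800
V_final = 25.1 + 20.0800 = 45.1800
°P = 259 − 259/1.045 = 11.1531
cells = 0.95·45.1800·11.1531

478.7026 billion cells


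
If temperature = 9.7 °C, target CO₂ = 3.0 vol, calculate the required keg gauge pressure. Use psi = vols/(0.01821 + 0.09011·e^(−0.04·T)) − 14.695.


psi = 3.0/(0.01821 + 0.09011·e^(−0.04·9.7)) − 14.695

23.1161 psi


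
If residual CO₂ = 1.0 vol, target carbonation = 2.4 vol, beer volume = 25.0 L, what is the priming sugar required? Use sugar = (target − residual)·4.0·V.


sugar = (2.4 − 1.0)·4.0·25.0

140.0000 g


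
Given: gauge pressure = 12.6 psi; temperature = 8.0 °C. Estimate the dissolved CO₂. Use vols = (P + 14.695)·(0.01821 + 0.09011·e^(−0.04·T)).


vols = (12.6 + 14.695)·(0.01821 + 0.09011·e^(−0.04·8.0))

2.2830 volumes


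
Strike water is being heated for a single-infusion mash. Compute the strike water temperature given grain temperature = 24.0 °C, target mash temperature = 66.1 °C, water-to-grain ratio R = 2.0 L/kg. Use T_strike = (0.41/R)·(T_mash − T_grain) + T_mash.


T_strike = (0.41/2.0)·(66.1 − 24.0) + 66.1

74.7305 °C


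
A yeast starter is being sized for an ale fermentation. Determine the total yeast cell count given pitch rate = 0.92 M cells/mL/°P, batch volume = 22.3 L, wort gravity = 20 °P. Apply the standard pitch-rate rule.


cells (billions) = rate · V_L · °P
cells = 0.92 · 22.3 · 20

410.3200 billion cells


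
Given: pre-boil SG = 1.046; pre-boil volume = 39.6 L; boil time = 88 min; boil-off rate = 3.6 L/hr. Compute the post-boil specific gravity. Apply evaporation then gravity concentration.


V_post = V_pre − rate·(t/60);  SG_post = 1 + (SG_pre−1)·V_pre/V_post
V_post = 39.6 − 3.6·(88/60) = 34.3200
SG_post = 1 + (1.046 − 1)·39.6/34.3200

1.0531


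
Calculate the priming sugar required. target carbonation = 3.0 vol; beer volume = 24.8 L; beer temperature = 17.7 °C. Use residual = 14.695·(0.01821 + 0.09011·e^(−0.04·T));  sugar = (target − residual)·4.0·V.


residual = 14.695·(0.01821 + 0.09011·e^(−0.04·17.7)) = 0.9199
sugar = (3.0 − 0.9199)·4.0·24.8

206.3441 g


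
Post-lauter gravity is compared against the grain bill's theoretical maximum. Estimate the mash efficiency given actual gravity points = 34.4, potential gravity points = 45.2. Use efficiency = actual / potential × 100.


efficiency = 34.4 / 45.2 × 100

76.1062 %


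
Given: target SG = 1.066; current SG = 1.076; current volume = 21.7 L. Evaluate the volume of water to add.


V_water = V·((SG_curr − 1)/(SG_target − 1) − 1)
V_water = 21.7·((1.076 − 1)/(1.066 − 1) − 1)

3.2879 L


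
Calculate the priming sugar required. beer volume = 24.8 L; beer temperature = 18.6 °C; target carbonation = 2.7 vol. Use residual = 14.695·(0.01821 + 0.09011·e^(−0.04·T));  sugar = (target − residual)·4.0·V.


residual = 14.695·(0.01821 + 0.09011·e^(−0.04·18.6)) = 0.8969
sugar = (2.7 − 0.8969)·4.0·24.8

178.8723 g


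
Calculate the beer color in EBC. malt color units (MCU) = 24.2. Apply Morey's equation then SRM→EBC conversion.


SRM = 1.4922·MCU^0.6859;  EBC = SRM·1.97
SRM = 1.4922·24.2^0.6859 = 13.2735
EBC = 13.2735·1.97

26.1488 EBC


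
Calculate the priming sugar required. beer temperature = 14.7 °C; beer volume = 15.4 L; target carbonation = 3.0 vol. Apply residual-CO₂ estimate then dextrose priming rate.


residual = 14.695·(0.01821 + 0.09011·e^(−0.04·T));  sugar = (target − residual)·4.0·V
residual = 14.695·(0.01821 + 0.09011·e^(−0.04·14.7)) = 1.0031
sugar = (3.0 − 1.0031)·4.0·15.4

123.0098 g


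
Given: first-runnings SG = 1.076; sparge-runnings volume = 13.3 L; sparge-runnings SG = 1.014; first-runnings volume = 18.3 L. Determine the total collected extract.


total = Σ (SG_i − 1)·1000·V_i
first = (1.076 − 1)·1000·18.3 = 1390.8000
sparge = (1.014 − 1)·1000·13.3 = 186.2000
total = 1390.8000 + 186.2000

1577.0000 gravity·L


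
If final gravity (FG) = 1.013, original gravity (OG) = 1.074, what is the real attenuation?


AA = (OG−FG)/(OG−1)·100;  RA = AA·0.8192
AA = (1.074 − 1.013)/(1.074 − 1)·100 = 82.4324
RA = 82.4324·0.8192

67.5286 %


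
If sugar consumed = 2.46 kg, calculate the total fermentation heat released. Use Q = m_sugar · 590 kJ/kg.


Q = 2.46 · 590

1451.4000 kJ


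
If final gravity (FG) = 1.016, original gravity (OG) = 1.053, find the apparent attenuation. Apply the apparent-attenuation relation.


AA = (OG − FG)/(OG − 1) · 100
AA = (1.053 − 1.016)/(1.053 − 1) · 100

69.8113 %


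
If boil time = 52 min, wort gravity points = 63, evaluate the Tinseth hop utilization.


U = 1.65·0.000125^(GP/1000) · (1 − e^(−0.04·t))/4.15
bigness = 1.65·0.000125^(63/1000) = 0.9367
boil_factor = (1 − e^(−0.04·52))/4.15 = 0.2109
U = 0.9367 · 0.2109

0.1975


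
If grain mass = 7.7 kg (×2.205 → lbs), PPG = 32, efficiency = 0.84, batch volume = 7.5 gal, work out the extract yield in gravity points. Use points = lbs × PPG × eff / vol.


lbs = 7.7 × 2.205 = 16.9785
points = 16.9785 × 32 × 0.84 / 7.5

60.8509 points


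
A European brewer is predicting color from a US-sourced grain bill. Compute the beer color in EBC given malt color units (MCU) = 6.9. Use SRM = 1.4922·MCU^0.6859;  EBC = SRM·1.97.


SRM = 1.4922·6.9^0.6859 = 5.6130
EBC = 5.6130·1.97

11.0576 EBC


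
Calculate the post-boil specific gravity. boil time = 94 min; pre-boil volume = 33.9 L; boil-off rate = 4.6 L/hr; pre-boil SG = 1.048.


V_post = V_pre − rate·(t/60);  SG_post = 1 + (SG_pre−1)·V_pre/V_post
V_post = 33.9 − 4.6·(94/60) = 26.6933
SG_post = 1 + (1.048 − 1)·33.9/26.6933

1.0610


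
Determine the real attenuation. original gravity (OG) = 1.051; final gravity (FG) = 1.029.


AA = (OG−FG)/(OG−1)·100;  RA = AA·0.8192
AA = (1.051 − 1.029)/(1.051 − 1)·100 = 43.1373
RA = 43.1373·0.8192

35.3380 %


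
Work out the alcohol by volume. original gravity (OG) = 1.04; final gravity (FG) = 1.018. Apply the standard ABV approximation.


ABV = (OG − FG) · 131.25
ABV = (1.04 − 1.018) · 131.25

2.8875 % ABV


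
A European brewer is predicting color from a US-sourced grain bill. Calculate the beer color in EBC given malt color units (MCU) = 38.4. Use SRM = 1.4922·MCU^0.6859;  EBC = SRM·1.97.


SRM = 1.4922·38.4^0.6859 = 18.2188
EBC = 18.2188·1.97

35.8910 EBC


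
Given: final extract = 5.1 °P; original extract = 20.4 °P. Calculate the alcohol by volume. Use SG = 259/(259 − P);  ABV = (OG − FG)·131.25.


OG = 259/(259 − 20.4) = 1.0855
FG = 259/(259 − 5.1) = 1.0201
ABV = (1.0855 − 1.0201)·131.25

8.5853 % ABV


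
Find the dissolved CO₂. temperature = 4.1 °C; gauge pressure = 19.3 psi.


vols = (P + 14.695)·(0.01821 + 0.09011·e^(−0.04·T))
vols = (19.3 + 14.695)·(0.01821 + 0.09011·e^(−0.04·4.1))

3.2190 volumes


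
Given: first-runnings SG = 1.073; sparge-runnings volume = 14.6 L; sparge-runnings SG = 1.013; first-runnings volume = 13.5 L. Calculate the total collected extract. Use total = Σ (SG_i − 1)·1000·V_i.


first = (1.073 − 1)·1000·13.5 = 985.5000
sparge = (1.013 − 1)·1000·14.6 = 189.8000
total = 985.5000 + 189.8000

1175.3000 gravity·L


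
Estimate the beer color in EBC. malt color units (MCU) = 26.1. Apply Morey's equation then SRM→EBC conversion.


SRM = 1.4922·MCU^0.6859;  EBC = SRM·1.97
SRM = 1.4922·26.1^0.6859 = 13.9798
EBC = 13.9798·1.97

27.5402 EBC


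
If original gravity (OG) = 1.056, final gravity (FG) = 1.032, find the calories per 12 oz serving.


ABW = (OG−FG)·131.25·0.79/FG;  °P = 259 − 259/SG (for OG→OE and FG→AE);  RE = 0.1808·OE + 0.8192·AE;  Cal = (6.9·ABW + 4·(RE−0.1))·FG·3.55
ABW = (1.056 − 1.032)·131.25·0.79/1.032 = 2.4113
OE = 259 − 259/1.056 = 13.7348 °P
AE = 259 − 259/1.032 = 8.0310 °P
RE = 0.1808·13.7348 + 0.8192·8.0310 = 9.0623 °P
Cal = (6.9·2.4113 + 4·(9.0623−0.1))·1.032·3.55

192.2924 kcal


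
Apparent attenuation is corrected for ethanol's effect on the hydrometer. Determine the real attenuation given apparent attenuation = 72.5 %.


RA = AA · 0.8192
RA = 72.5 · 0.8192

59.3920 %


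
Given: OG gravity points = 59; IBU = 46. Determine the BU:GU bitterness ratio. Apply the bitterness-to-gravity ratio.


BU:GU = IBU / OG_points
BU:GU = 46 / 59

0.7797


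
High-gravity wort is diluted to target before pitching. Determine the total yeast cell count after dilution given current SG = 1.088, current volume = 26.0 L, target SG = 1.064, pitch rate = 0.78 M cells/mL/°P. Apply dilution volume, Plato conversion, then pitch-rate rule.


V_w = V·((SG_c−1)/(SG_t−1)−1);  °P = 259 − 259/SG_t;  cells = rate·(V+V_w)·°P
V_w = 26.0·((1.088−1)/(1.064−1)−1) = 9.7500
V_final = 26.0 + 9.7500 = 35.7500
°P = 259 − 259/1.064 = 15.5789
cells = 0.78·35.7500·15.5789

434.4189 billion cells


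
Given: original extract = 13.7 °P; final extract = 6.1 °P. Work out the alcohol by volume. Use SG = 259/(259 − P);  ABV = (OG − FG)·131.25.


OG = 259/(259 − 13.7) = 1.0558
FG = 259/(259 − 6.1) = 1.0241
ABV = (1.0558 − 1.0241)·131.25

4.1645 % ABV


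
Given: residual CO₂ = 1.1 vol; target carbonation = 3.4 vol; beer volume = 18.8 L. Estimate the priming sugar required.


sugar = (target − residual)·4.0·V
sugar = (3.4 − 1.1)·4.0·18.8

172.9600 g


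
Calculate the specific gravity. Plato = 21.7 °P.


SG = 259/(259 − P)
SG = 259/(259 − 21.7)

1.0914


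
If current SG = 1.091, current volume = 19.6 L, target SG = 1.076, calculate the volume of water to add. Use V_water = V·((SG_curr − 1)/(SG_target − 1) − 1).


V_water = 19.6·((1.091 − 1)/(1.076 − 1) − 1)

3.8684 L


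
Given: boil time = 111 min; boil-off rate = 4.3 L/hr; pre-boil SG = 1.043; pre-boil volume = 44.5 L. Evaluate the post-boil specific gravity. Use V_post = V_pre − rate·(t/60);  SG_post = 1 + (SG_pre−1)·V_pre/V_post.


V_post = 44.5 − 4.3·(111/60) = 36.5450
SG_post = 1 + (1.043 − 1)·44.5/36.5450

1.0524


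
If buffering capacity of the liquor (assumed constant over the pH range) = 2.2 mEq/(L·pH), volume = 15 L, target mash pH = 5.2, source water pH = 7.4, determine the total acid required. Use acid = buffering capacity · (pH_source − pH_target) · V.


acid = 2.2 · (7.4 − 5.2) · 15

72.6000 mEq


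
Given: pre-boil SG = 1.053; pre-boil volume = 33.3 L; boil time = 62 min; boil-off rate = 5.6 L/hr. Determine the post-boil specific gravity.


V_post = V_pre − rate·(t/60);  SG_post = 1 + (SG_pre−1)·V_pre/V_post
V_post = 33.3 − 5.6·(62/60) = 27.5133
SG_post = 1 + (1.053 − 1)·33.3/27.5133

1.0641


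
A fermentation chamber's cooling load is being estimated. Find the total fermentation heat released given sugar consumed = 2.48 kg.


Q = m_sugar · 590 kJ/kg
Q = 2.48 · 590

1463.2000 kJ


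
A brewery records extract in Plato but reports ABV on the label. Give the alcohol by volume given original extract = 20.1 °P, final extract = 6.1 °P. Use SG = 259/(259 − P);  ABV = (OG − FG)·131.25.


OG = 259/(259 − 20.1) = 1.0841
FG = 259/(259 − 6.1) = 1.0241
ABV = (1.0841 − 1.0241)·131.25

7.8770 % ABV


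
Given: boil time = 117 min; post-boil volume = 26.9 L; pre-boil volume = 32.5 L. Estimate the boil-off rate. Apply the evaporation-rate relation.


rate = (V_pre − V_post) / (t_min/60)
rate = (32.5 − 26.9) / (117/60)

2.8718 L/hr


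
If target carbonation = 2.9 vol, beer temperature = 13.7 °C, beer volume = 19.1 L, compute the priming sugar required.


residual = 14.695·(0.01821 + 0.09011·e^(−0.04·T));  sugar = (target − residual)·4.0·V
residual = 14.695·(0.01821 + 0.09011·e^(−0.04·13.7)) = 1.0331
sugar = (2.9 − 1.0331)·4.0·19.1

142.6309 g


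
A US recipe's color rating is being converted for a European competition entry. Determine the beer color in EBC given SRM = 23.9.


EBC = SRM · 1.97
EBC = 23.9 · 1.97

47.0830 EBC


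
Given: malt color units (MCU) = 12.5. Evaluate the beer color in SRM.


SRM = 1.4922 · MCU^0.6859
SRM = 1.4922 · 12.5^0.6859

8.4372 SRM


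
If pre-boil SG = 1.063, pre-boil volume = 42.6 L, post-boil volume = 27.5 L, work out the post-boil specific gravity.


SG_post = 1 + (SG_pre − 1)·V_pre/V_post
pts_pre = (1.063 − 1)·1000 = 63.0000
pts_post = 63.0000·42.6/27.5 = 97.5927
SG_post = 1 + 97.5927/1000

1.0976
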